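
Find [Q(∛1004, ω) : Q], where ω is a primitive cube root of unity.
[Q(∛1004, ω) : Q] = 6

[Q(∛1004):Q] = 3 (min poly x^3 - 1004, irreducible since 1004 is not a perfect cube). [Q(ω):Q] = 2 (min poly x^2 + x + 1). Since Q(∛1004) ⊂ R and ω ∉ R, we have ω ∉ Q(∛1004), so x^2 + x + 1 remains irreducible over Q(∛1004) and [Q(∛1004, ω) : Q(∛1004)] = 2. By the tower law, [Q(∛1004, ω) : Q] = 3 · 2 = 6. (In fact Q(∛1004, ω) is the splitting field of x^3 - 1004 over Q.)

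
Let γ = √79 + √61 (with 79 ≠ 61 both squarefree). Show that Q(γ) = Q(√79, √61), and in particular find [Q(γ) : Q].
[Q(γ) : Q] = 4 (equivalently, Q(γ) = Q(√79, √61))

Obviously Q(γ) ⊆ Q(√79, √61), and [Q(√79, √61):Q] = 4 (since 79, 61 are distinct squarefree integers > 1 with 4819 not a perfect square). To show equality we compute the minimal polynomial of γ. From γ = √79 + √61: γ^2 = 79 + 2√(4819) + 61 = 140 + 2√(4819), so γ^2 - 140 = 2√(4819); squaring, (γ^2 - 140)^2 = 4·4819, i.e. γ^4 - 280γ^2 + 19600 - 19276 = 0, i.e. γ^4 - 280γ^2 + 324 = 0. So γ is a root of x^4 - 280x^2 + 324. This polynomial is irreducible over Q: it has no rational root (each ±√79 ± √61 is irrational), and any factorization into two quadratics over Q would force √(4819) ∈ Q (pairing opposite roots) or √79, √61 ∈ Q (other pairings), all impossible. Hence [Q(γ):Q] = 4 = [Q(√79, √61):Q], so Q(γ) = Q(√79, √61).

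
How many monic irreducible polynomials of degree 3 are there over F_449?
There are 30172800 monic irreducible polynomials of degree 3 over F_449

Each element of F_{449^3} that lies in no proper subfield is a root of exactly one monic irreducible of degree 3 over F_449, and each such polynomial has 3 distinct roots in F_{449^3}. By Möbius inversion the count is N_449(3) = (1/3) Σ_{d|3} μ(3/d) · 449^d = (1/3)(μ(3)·449^1 + μ(1)·449^3) = 90518400/3 = 30172800.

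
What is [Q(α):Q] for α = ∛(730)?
[Q(α):Q] = 3

The minimal polynomial of α is x^3 - 730, irreducible over Q since 730 is not a perfect cube (so x^3 - 730 has no rational root). Hence [Q(α):Q] = deg(m_α) = 3.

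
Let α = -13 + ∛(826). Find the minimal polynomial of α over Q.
m_α(x) = x^3 + 39x^2 + 507x + 1371

Set β = α + 13 = ∛(826), so β^3 = 826. Then (α + 13)^3 - 826 = 0, i.e. α is a root of g(x) = (x + 13)^3 - 826 = x^3 + 39x^2 + 507x + 1371. Since g(x) = h(x + 13) where h(x) = x^3 - 826, and h is irreducible over Q (because 826 is not a perfect cube, so h has no rational root, and a monic cubic with no rational root is irreducible), g is also irreducible (irreducibility is preserved under the substitution x → x + 13). Hence m_α(x) = x^3 + 39x^2 + 507x + 1371.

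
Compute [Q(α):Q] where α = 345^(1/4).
[Q(α):Q] = 4

α is a root of x^4 - 345. By Eisenstein's criterion at the prime p = 3 (which divides the constant term 345 but p^2 = 9 does not, since 345 is squarefree), x^4 - 345 is irreducible over Q. Hence [Q(α):Q] = 4.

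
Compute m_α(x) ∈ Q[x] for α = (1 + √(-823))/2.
m_α(x) = x^2 - x + 206

From 2α - 1 = √(-823), squaring gives (2α - 1)^2 = -823, i.e. 4α^2 - 4α + 1 = -823, so α^2 - α + (1 + 823)/4 = 0. Since -823 ≡ 1 (mod 4), (1 + 823)/4 = 206 ∈ Z. The polynomial x^2 - x + 206 has discriminant 1 - 4·(206) = -823, which is not a perfect square in Q (d = -823 is squarefree and ≠ 1), so x^2 - x + 206 is irreducible over Q. It is the minimal polynomial of α.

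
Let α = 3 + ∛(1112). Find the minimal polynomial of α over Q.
m_α(x) = x^3 - 9x^2 + 27x - 1139

Set β = α - 3 = ∛(1112), so β^3 = 1112. Then (α - 3)^3 - 1112 = 0, i.e. α is a root of g(x) = (x - 3)^3 - 1112 = x^3 - 9x^2 + 27x - 1139. Since g(x) = h(x - 3) where h(x) = x^3 - 1112, and h is irreducible over Q (because 1112 is not a perfect cube, so h has no rational root, and a monic cubic with no rational root is irreducible), g is also irreducible (irreducibility is preserved under the substitution x → x - 3). Hence m_α(x) = x^3 - 9x^2 + 27x - 1139.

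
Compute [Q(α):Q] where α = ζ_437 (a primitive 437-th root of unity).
[Q(α):Q] = 396

The minimal polynomial of ζ_437 over Q is the 437-th cyclotomic polynomial Φ_437(x), which is irreducible over Q and has degree φ(437) = 396. Hence [Q(α):Q] = φ(437) = 396.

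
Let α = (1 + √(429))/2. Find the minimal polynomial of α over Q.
m_α(x) = x^2 - x - 107

From 2α - 1 = √(429), squaring gives (2α - 1)^2 = 429, i.e. 4α^2 - 4α + 1 = 429, so α^2 - α + (1 - 429)/4 = 0. Since 429 ≡ 1 (mod 4), (1 - 429)/4 = -107 ∈ Z. The polynomial x^2 - x - 107 has discriminant 1 - 4·(-107) = 429, which is not a perfect square in Q (d = 429 is squarefree and ≠ 1), so x^2 - x - 107 is irreducible over Q. It is the minimal polynomial of α.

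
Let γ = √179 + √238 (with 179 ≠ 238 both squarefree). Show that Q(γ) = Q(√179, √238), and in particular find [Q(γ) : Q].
[Q(γ) : Q] = 4 (equivalently, Q(γ) = Q(√179, √238))

Obviously Q(γ) ⊆ Q(√179, √238), and [Q(√179, √238):Q] = 4 (since 179, 238 are distinct squarefree integers > 1 with 42602 not a perfect square). To show equality we compute the minimal polynomial of γ. From γ = √179 + √238: γ^2 = 179 + 2√(42602) + 238 = 417 + 2√(42602), so γ^2 - 417 = 2√(42602); squaring, (γ^2 - 417)^2 = 4·42602, i.e. γ^4 - 834γ^2 + 173889 - 170408 = 0, i.e. γ^4 - 834γ^2 + 3481 = 0. So γ is a root of x^4 - 834x^2 + 3481. This polynomial is irreducible over Q: it has no rational root (each ±√179 ± √238 is irrational), and any factorization into two quadratics over Q would force √(42602) ∈ Q (pairing opposite roots) or √179, √238 ∈ Q (other pairings), all impossible. Hence [Q(γ):Q] = 4 = [Q(√179, √238):Q], so Q(γ) = Q(√179, √238).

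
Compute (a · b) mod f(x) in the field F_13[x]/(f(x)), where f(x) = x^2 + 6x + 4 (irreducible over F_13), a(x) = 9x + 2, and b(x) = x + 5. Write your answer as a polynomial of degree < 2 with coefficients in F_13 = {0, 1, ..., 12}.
a · b ≡ 6x (mod f(x))

Multiply in F_13[x]: a(x)·b(x) = (9x + 2)·(x + 5) = 9x^2 + 8x + 10. This has degree ≥ 2, so divide by f(x) over F_13: 9x^2 + 8x + 10 = (9)·(x^2 + 6x + 4) + (6x). Hence a·b ≡ 6x (mod f). (F_13[x]/(f) is a field with 13^2 = 169 elements since f is irreducible of degree 2.)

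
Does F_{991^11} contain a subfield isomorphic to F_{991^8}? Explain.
No: F_{991^8} is not a subfield of F_{991^11}

F_{p^m} embeds in F_{p^n} iff m | n. Here 8 ∤ 11 (since 11 = 1·8 + 3 with remainder 3 ≠ 0), so F_{991^8} is not a subfield of F_{991^11}. Equivalently: if it were, the tower law would give 8 = [F_{991^8}:F_991] dividing [F_{991^11}:F_991] = 11, contradiction.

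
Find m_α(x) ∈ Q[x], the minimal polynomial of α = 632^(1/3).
m_α(x) = x^3 - 632

α satisfies α^3 = 632, so x^3 - 632 annihilates α. By the rational root test, a rational root p/q (in lowest terms) of x^3 - 632 would satisfy p^3 = 632 q^3, forcing q = 1 and p^3 = 632; but 632 is not a perfect cube, contradiction. A monic cubic over Q with no rational root is irreducible (any nontrivial factorization would include a linear factor). Hence x^3 - 632 is the minimal polynomial of α, and in particular [Q(α):Q] = 3.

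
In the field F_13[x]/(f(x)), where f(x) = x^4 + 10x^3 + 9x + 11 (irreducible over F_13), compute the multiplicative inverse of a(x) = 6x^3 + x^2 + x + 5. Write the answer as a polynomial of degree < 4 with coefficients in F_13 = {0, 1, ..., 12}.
a(x)^(-1) ≡ x^3 + 3 (mod f(x))

Since f is irreducible over F_13, F_13[x]/(f) is a field and a(x) ≠ 0 has an inverse. Apply the extended Euclidean algorithm to f(x) and a(x) in F_13[x]: f(x) = (11x + 2)·a(x) + (4x + 1);  a(x) = (8x^2 + 8x + 8)·(4x + 1) + (10). The last nonzero remainder is the constant 10 = gcd(f, a) in F_13. Back-substituting through the division chain expresses 10 = s(x)·a(x) + t(x)·f(x) with s(x) ≡ 10x^3 + 4 (mod f), so (10x^3 + 4)·a(x) ≡ 10 (mod f). Multiplying by 10^(-1) ≡ 4 in F_13 gives a(x)^(-1) ≡ 4·(10x^3 + 4) ≡ x^3 + 3 (mod f). Check: (6x^3 + x^2 + x + 5)·(x^3 + 3) = 6x^6 + x^5 + x^4 + 10x^3 + 3x^2 + 3x + 2 ≡ 1 (mod x^4 + 10x^3 + 9x + 11).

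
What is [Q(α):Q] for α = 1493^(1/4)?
[Q(α):Q] = 4

α is a root of x^4 - 1493. By Eisenstein's criterion at the prime p = 1493 (which divides the constant term 1493 but p^2 = 2229049 does not, since 1493 is squarefree), x^4 - 1493 is irreducible over Q. Hence [Q(α):Q] = 4.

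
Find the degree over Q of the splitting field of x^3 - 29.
[K : Q] = 6

The roots of x^3 - 29 are ∛29, ω∛29, ω^2∛29 where ω = e^(2πi/3) is a primitive cube root of unity, so K = Q(∛29, ω). Now [Q(∛29):Q] = 3 (since 29 is not a perfect cube, x^3 - 29 is irreducible) and [Q(ω):Q] = 2. Both 2 and 3 divide [K:Q], and [K:Q] ≤ 3·2 = 6, so [K:Q] = 6. (Equivalently: Q(∛29) ⊂ R but ω ∉ R, so [K : Q(∛29)] = 2.)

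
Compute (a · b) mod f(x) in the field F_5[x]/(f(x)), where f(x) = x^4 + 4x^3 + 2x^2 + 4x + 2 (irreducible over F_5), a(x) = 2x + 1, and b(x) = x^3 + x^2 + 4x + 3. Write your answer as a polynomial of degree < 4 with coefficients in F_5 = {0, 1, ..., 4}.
a · b ≡ 2x + 4 (mod f(x))

Multiply in F_5[x]: a(x)·b(x) = (2x + 1)·(x^3 + x^2 + 4x + 3) = 2x^4 + 3x^3 + 4x^2 + 3. This has degree ≥ 4, so divide by f(x) over F_5: 2x^4 + 3x^3 + 4x^2 + 3 = (2)·(x^4 + 4x^3 + 2x^2 + 4x + 2) + (2x + 4). Hence a·b ≡ 2x + 4 (mod f). (F_5[x]/(f) is a field with 5^4 = 625 elements since f is irreducible of degree 4.)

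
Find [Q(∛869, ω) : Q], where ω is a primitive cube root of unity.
[Q(∛869, ω) : Q] = 6

[Q(∛869):Q] = 3 (min poly x^3 - 869, irreducible since 869 is not a perfect cube). [Q(ω):Q] = 2 (min poly x^2 + x + 1). Since Q(∛869) ⊂ R and ω ∉ R, we have ω ∉ Q(∛869), so x^2 + x + 1 remains irreducible over Q(∛869) and [Q(∛869, ω) : Q(∛869)] = 2. By the tower law, [Q(∛869, ω) : Q] = 3 · 2 = 6. (In fact Q(∛869, ω) is the splitting field of x^3 - 869 over Q.)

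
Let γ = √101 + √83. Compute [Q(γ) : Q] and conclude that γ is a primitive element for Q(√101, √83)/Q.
[Q(γ) : Q] = 4 (equivalently, Q(γ) = Q(√101, √83))

Obviously Q(γ) ⊆ Q(√101, √83), and [Q(√101, √83):Q] = 4 (since 101, 83 are distinct squarefree integers > 1 with 8383 not a perfect square). To show equality we compute the minimal polynomial of γ. From γ = √101 + √83: γ^2 = 101 + 2√(8383) + 83 = 184 + 2√(8383), so γ^2 - 184 = 2√(8383); squaring, (γ^2 - 184)^2 = 4·8383, i.e. γ^4 - 368γ^2 + 33856 - 33532 = 0, i.e. γ^4 - 368γ^2 + 324 = 0. So γ is a root of x^4 - 368x^2 + 324. This polynomial is irreducible over Q: it has no rational root (each ±√101 ± √83 is irrational), and any factorization into two quadratics over Q would force √(8383) ∈ Q (pairing opposite roots) or √101, √83 ∈ Q (other pairings), all impossible. Hence [Q(γ):Q] = 4 = [Q(√101, √83):Q], so Q(γ) = Q(√101, √83).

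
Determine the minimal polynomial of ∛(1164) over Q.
m_α(x) = x^3 - 1164

α satisfies α^3 = 1164, so x^3 - 1164 annihilates α. By the rational root test, a rational root p/q (in lowest terms) of x^3 - 1164 would satisfy p^3 = 1164 q^3, forcing q = 1 and p^3 = 1164; but 1164 is not a perfect cube, contradiction. A monic cubic over Q with no rational root is irreducible (any nontrivial factorization would include a linear factor). Hence x^3 - 1164 is the minimal polynomial of α, and in particular [Q(α):Q] = 3.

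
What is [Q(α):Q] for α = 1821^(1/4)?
[Q(α):Q] = 4

α is a root of x^4 - 1821. By Eisenstein's criterion at the prime p = 3 (which divides the constant term 1821 but p^2 = 9 does not, since 1821 is squarefree), x^4 - 1821 is irreducible over Q. Hence [Q(α):Q] = 4.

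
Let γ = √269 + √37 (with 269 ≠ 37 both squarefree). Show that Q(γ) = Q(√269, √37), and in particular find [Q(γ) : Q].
[Q(γ) : Q] = 4 (equivalently, Q(γ) = Q(√269, √37))

Obviously Q(γ) ⊆ Q(√269, √37), and [Q(√269, √37):Q] = 4 (since 269, 37 are distinct squarefree integers > 1 with 9953 not a perfect square). To show equality we compute the minimal polynomial of γ. From γ = √269 + √37: γ^2 = 269 + 2√(9953) + 37 = 306 + 2√(9953), so γ^2 - 306 = 2√(9953); squaring, (γ^2 - 306)^2 = 4·9953, i.e. γ^4 - 612γ^2 + 93636 - 39812 = 0, i.e. γ^4 - 612γ^2 + 53824 = 0. So γ is a root of x^4 - 612x^2 + 53824. This polynomial is irreducible over Q: it has no rational root (each ±√269 ± √37 is irrational), and any factorization into two quadratics over Q would force √(9953) ∈ Q (pairing opposite roots) or √269, √37 ∈ Q (other pairings), all impossible. Hence [Q(γ):Q] = 4 = [Q(√269, √37):Q], so Q(γ) = Q(√269, √37).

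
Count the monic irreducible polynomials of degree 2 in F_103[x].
There are 5253 monic irreducible polynomials of degree 2 over F_103

Each element of F_{103^2} that lies in no proper subfield is a root of exactly one monic irreducible of degree 2 over F_103, and each such polynomial has 2 distinct roots in F_{103^2}. By Möbius inversion the count is N_103(2) = (1/2) Σ_{d|2} μ(2/d) · 103^d = (1/2)(μ(2)·103^1 + μ(1)·103^2) = 10506/2 = 5253.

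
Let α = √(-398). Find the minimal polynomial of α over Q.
m_α(x) = x^2 + 398

α satisfies α^2 + 398 = 0, so x^2 + 398 annihilates α. Since d = -398 is squarefree and ≠ 1, it is not a perfect square in Q, so x^2 + 398 has no rational root and is therefore irreducible over Q (a degree-2 polynomial over a field is irreducible iff it has no root). Hence m_α(x) = x^2 + 398.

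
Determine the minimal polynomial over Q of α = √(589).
m_α(x) = x^2 - 589

α satisfies α^2 - 589 = 0, so x^2 - 589 annihilates α. Since d = 589 is squarefree and ≠ 1, it is not a perfect square in Q, so x^2 - 589 has no rational root and is therefore irreducible over Q (a degree-2 polynomial over a field is irreducible iff it has no root). Hence m_α(x) = x^2 - 589.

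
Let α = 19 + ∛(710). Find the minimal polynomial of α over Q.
m_α(x) = x^3 - 57x^2 + 1083x - 7569

Set β = α - 19 = ∛(710), so β^3 = 710. Then (α - 19)^3 - 710 = 0, i.e. α is a root of g(x) = (x - 19)^3 - 710 = x^3 - 57x^2 + 1083x - 7569. Since g(x) = h(x - 19) where h(x) = x^3 - 710, and h is irreducible over Q (because 710 is not a perfect cube, so h has no rational root, and a monic cubic with no rational root is irreducible), g is also irreducible (irreducibility is preserved under the substitution x → x - 19). Hence m_α(x) = x^3 - 57x^2 + 1083x - 7569.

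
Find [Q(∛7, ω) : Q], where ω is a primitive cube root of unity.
[Q(∛7, ω) : Q] = 6

[Q(∛7):Q] = 3 (min poly x^3 - 7, irreducible since 7 is not a perfect cube). [Q(ω):Q] = 2 (min poly x^2 + x + 1). Since Q(∛7) ⊂ R and ω ∉ R, we have ω ∉ Q(∛7), so x^2 + x + 1 remains irreducible over Q(∛7) and [Q(∛7, ω) : Q(∛7)] = 2. By the tower law, [Q(∛7, ω) : Q] = 3 · 2 = 6. (In fact Q(∛7, ω) is the splitting field of x^3 - 7 over Q.)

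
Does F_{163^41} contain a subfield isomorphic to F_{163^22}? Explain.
No: F_{163^22} is not a subfield of F_{163^41}

F_{p^m} embeds in F_{p^n} iff m | n. Here 22 ∤ 41 (since 41 = 1·22 + 19 with remainder 19 ≠ 0), so F_{163^22} is not a subfield of F_{163^41}. Equivalently: if it were, the tower law would give 22 = [F_{163^22}:F_163] dividing [F_{163^41}:F_163] = 41, contradiction.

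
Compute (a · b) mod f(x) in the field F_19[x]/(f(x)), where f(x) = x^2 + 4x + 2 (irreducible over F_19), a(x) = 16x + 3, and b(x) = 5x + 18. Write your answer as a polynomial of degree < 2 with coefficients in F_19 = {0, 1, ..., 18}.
a · b ≡ 2x + 8 (mod f(x))

Multiply in F_19[x]: a(x)·b(x) = (16x + 3)·(5x + 18) = 4x^2 + 18x + 16. This has degree ≥ 2, so divide by f(x) over F_19: 4x^2 + 18x + 16 = (4)·(x^2 + 4x + 2) + (2x + 8). Hence a·b ≡ 2x + 8 (mod f). (F_19[x]/(f) is a field with 19^2 = 361 elements since f is irreducible of degree 2.)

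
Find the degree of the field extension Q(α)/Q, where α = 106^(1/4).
[Q(α):Q] = 4

α is a root of x^4 - 106. By Eisenstein's criterion at the prime p = 2 (which divides the constant term 106 but p^2 = 4 does not, since 106 is squarefree), x^4 - 106 is irreducible over Q. Hence [Q(α):Q] = 4.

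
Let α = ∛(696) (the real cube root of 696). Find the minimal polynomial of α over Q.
m_α(x) = x^3 - 696

α satisfies α^3 = 696, so x^3 - 696 annihilates α. By the rational root test, a rational root p/q (in lowest terms) of x^3 - 696 would satisfy p^3 = 696 q^3, forcing q = 1 and p^3 = 696; but 696 is not a perfect cube, contradiction. A monic cubic over Q with no rational root is irreducible (any nontrivial factorization would include a linear factor). Hence x^3 - 696 is the minimal polynomial of α, and in particular [Q(α):Q] = 3.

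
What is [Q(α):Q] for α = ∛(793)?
[Q(α):Q] = 3

The minimal polynomial of α is x^3 - 793, irreducible over Q since 793 is not a perfect cube (so x^3 - 793 has no rational root). Hence [Q(α):Q] = deg(m_α) = 3.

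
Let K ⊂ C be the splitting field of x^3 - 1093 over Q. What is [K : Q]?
[K : Q] = 6

The roots of x^3 - 1093 are ∛1093, ω∛1093, ω^2∛1093 where ω = e^(2πi/3) is a primitive cube root of unity, so K = Q(∛1093, ω). Now [Q(∛1093):Q] = 3 (since 1093 is not a perfect cube, x^3 - 1093 is irreducible) and [Q(ω):Q] = 2. Both 2 and 3 divide [K:Q], and [K:Q] ≤ 3·2 = 6, so [K:Q] = 6. (Equivalently: Q(∛1093) ⊂ R but ω ∉ R, so [K : Q(∛1093)] = 2.)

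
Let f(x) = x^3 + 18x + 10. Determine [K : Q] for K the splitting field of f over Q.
[K : Q] = 6

By the rational root test, any rational root of the monic integer polynomial f(x) = x^3 + 18x + 10 must be an integer dividing the constant term 10, i.e. one of ±{1, 2, 5, 10}. Evaluating: f(1) = 29, f(-1) = -9, f(2) = 54, f(-2) = -34, f(5) = 225, f(-5) = -205, f(10) = 1190, f(-10) = -1170; none is 0, so f has no rational root and is therefore irreducible over Q (a cubic with no linear factor over a field is irreducible). For an irreducible cubic, the Galois group is A_3 or S_3 according as the discriminant disc(f) = -4a^3 - 27b^2 = -4·(18)^3 - 27·(10)^2 = -26028 is or is not a square in Q. Here disc(f) = -26028 is not a perfect square in Q, so the Galois group of f over Q is not contained in A_3 and must be all of S_3. The splitting field has degree |S_3| = 6 over Q, so [K : Q] = 6.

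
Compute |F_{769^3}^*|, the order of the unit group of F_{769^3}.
|F_{769^3}^*| = 454756608

F_{769^3} has 769^3 = 454756609 elements; its multiplicative group consists of all nonzero elements, so |F_{769^3}^*| = 454756609 - 1 = 454756608. (It is cyclic since any finite subgroup of the multiplicative group of a field is cyclic.)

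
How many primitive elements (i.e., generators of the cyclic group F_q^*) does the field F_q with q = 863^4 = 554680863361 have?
There are φ(554680863360) = 127826657280 primitive elements

F_q^* is cyclic of order q - 1 = 554680863360. A cyclic group of order m has exactly φ(m) generators. Here m = 554680863360 = 2^7 · 3^3 · 5 · 13 · 17 · 337 · 431, so the number of primitive elements is φ(554680863360) = 127826657280.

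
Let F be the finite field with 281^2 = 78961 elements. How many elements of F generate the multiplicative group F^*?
There are φ(78960) = 17664 primitive elements

F_q^* is cyclic of order q - 1 = 78960. A cyclic group of order m has exactly φ(m) generators. Here m = 78960 = 2^4 · 3 · 5 · 7 · 47, so the number of primitive elements is φ(78960) = 17664.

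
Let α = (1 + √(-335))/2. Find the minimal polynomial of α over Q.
m_α(x) = x^2 - x + 84

From 2α - 1 = √(-335), squaring gives (2α - 1)^2 = -335, i.e. 4α^2 - 4α + 1 = -335, so α^2 - α + (1 + 335)/4 = 0. Since -335 ≡ 1 (mod 4), (1 + 335)/4 = 84 ∈ Z. The polynomial x^2 - x + 84 has discriminant 1 - 4·(84) = -335, which is not a perfect square in Q (d = -335 is squarefree and ≠ 1), so x^2 - x + 84 is irreducible over Q. It is the minimal polynomial of α.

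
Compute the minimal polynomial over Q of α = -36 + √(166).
m_α(x) = x^2 + 72x + 1130

From α + 36 = √(166), squaring gives (α + 36)^2 = 166, i.e. α^2 + 72α + 1296 = 166, so α^2 + 72α + 1130 = 0. The discriminant of x^2 + 72x + 1130 is (72)^2 - 4·(1130) = 5184 - 4520 = 664, and 4·(166) is not a perfect square in Q since 166 is squarefree and ≠ 1. Hence x^2 + 72x + 1130 is irreducible over Q and is the minimal polynomial of α.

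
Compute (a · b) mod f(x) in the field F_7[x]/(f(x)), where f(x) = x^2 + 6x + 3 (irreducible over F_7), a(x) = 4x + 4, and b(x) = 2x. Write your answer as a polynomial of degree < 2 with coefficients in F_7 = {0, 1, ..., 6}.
a · b ≡ 2x + 4 (mod f(x))

Multiply in F_7[x]: a(x)·b(x) = (4x + 4)·(2x) = x^2 + x. This has degree ≥ 2, so divide by f(x) over F_7: x^2 + x = (1)·(x^2 + 6x + 3) + (2x + 4). Hence a·b ≡ 2x + 4 (mod f). (F_7[x]/(f) is a field with 7^2 = 49 elements since f is irreducible of degree 2.)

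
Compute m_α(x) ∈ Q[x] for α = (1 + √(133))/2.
m_α(x) = x^2 - x - 33

From 2α - 1 = √(133), squaring gives (2α - 1)^2 = 133, i.e. 4α^2 - 4α + 1 = 133, so α^2 - α + (1 - 133)/4 = 0. Since 133 ≡ 1 (mod 4), (1 - 133)/4 = -33 ∈ Z. The polynomial x^2 - x - 33 has discriminant 1 - 4·(-33) = 133, which is not a perfect square in Q (d = 133 is squarefree and ≠ 1), so x^2 - x - 33 is irreducible over Q. It is the minimal polynomial of α.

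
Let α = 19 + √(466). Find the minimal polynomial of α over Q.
m_α(x) = x^2 - 38x - 105

From α - 19 = √(466), squaring gives (α - 19)^2 = 466, i.e. α^2 - 38α + 361 = 466, so α^2 - 38α - 105 = 0. The discriminant of x^2 - 38x - 105 is (-38)^2 - 4·(-105) = 1444 + 420 = 1864, and 4·(466) is not a perfect square in Q since 466 is squarefree and ≠ 1. Hence x^2 - 38x - 105 is irreducible over Q and is the minimal polynomial of α.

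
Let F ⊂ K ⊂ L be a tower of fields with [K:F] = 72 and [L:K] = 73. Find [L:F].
[L:F] = 5256

The tower law says that for any tower of field extensions F ⊂ K ⊂ L with finite degrees, [L:F] = [L:K] · [K:F]. Here this gives [L:F] = 73 · 72 = 5256.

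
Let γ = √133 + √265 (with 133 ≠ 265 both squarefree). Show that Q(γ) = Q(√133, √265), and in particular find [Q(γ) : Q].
[Q(γ) : Q] = 4 (equivalently, Q(γ) = Q(√133, √265))

Obviously Q(γ) ⊆ Q(√133, √265), and [Q(√133, √265):Q] = 4 (since 133, 265 are distinct squarefree integers > 1 with 35245 not a perfect square). To show equality we compute the minimal polynomial of γ. From γ = √133 + √265: γ^2 = 133 + 2√(35245) + 265 = 398 + 2√(35245), so γ^2 - 398 = 2√(35245); squaring, (γ^2 - 398)^2 = 4·35245, i.e. γ^4 - 796γ^2 + 158404 - 140980 = 0, i.e. γ^4 - 796γ^2 + 17424 = 0. So γ is a root of x^4 - 796x^2 + 17424. This polynomial is irreducible over Q: it has no rational root (each ±√133 ± √265 is irrational), and any factorization into two quadratics over Q would force √(35245) ∈ Q (pairing opposite roots) or √133, √265 ∈ Q (other pairings), all impossible. Hence [Q(γ):Q] = 4 = [Q(√133, √265):Q], so Q(γ) = Q(√133, √265).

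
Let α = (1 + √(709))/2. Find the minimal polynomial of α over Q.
m_α(x) = x^2 - x - 177

From 2α - 1 = √(709), squaring gives (2α - 1)^2 = 709, i.e. 4α^2 - 4α + 1 = 709, so α^2 - α + (1 - 709)/4 = 0. Since 709 ≡ 1 (mod 4), (1 - 709)/4 = -177 ∈ Z. The polynomial x^2 - x - 177 has discriminant 1 - 4·(-177) = 709, which is not a perfect square in Q (d = 709 is squarefree and ≠ 1), so x^2 - x - 177 is irreducible over Q. It is the minimal polynomial of α.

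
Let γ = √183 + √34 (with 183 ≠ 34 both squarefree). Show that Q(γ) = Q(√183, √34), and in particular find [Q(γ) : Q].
[Q(γ) : Q] = 4 (equivalently, Q(γ) = Q(√183, √34))

Obviously Q(γ) ⊆ Q(√183, √34), and [Q(√183, √34):Q] = 4 (since 183, 34 are distinct squarefree integers > 1 with 6222 not a perfect square). To show equality we compute the minimal polynomial of γ. From γ = √183 + √34: γ^2 = 183 + 2√(6222) + 34 = 217 + 2√(6222), so γ^2 - 217 = 2√(6222); squaring, (γ^2 - 217)^2 = 4·6222, i.e. γ^4 - 434γ^2 + 47089 - 24888 = 0, i.e. γ^4 - 434γ^2 + 22201 = 0. So γ is a root of x^4 - 434x^2 + 22201. This polynomial is irreducible over Q: it has no rational root (each ±√183 ± √34 is irrational), and any factorization into two quadratics over Q would force √(6222) ∈ Q (pairing opposite roots) or √183, √34 ∈ Q (other pairings), all impossible. Hence [Q(γ):Q] = 4 = [Q(√183, √34):Q], so Q(γ) = Q(√183, √34).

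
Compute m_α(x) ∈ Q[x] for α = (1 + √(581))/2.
m_α(x) = x^2 - x - 145

From 2α - 1 = √(581), squaring gives (2α - 1)^2 = 581, i.e. 4α^2 - 4α + 1 = 581, so α^2 - α + (1 - 581)/4 = 0. Since 581 ≡ 1 (mod 4), (1 - 581)/4 = -145 ∈ Z. The polynomial x^2 - x - 145 has discriminant 1 - 4·(-145) = 581, which is not a perfect square in Q (d = 581 is squarefree and ≠ 1), so x^2 - x - 145 is irreducible over Q. It is the minimal polynomial of α.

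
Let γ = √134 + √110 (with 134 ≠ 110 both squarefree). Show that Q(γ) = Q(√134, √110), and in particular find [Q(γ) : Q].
[Q(γ) : Q] = 4 (equivalently, Q(γ) = Q(√134, √110))

Obviously Q(γ) ⊆ Q(√134, √110), and [Q(√134, √110):Q] = 4 (since 134, 110 are distinct squarefree integers > 1 with 14740 not a perfect square). To show equality we compute the minimal polynomial of γ. From γ = √134 + √110: γ^2 = 134 + 2√(14740) + 110 = 244 + 2√(14740), so γ^2 - 244 = 2√(14740); squaring, (γ^2 - 244)^2 = 4·14740, i.e. γ^4 - 488γ^2 + 59536 - 58960 = 0, i.e. γ^4 - 488γ^2 + 576 = 0. So γ is a root of x^4 - 488x^2 + 576. This polynomial is irreducible over Q: it has no rational root (each ±√134 ± √110 is irrational), and any factorization into two quadratics over Q would force √(14740) ∈ Q (pairing opposite roots) or √134, √110 ∈ Q (other pairings), all impossible. Hence [Q(γ):Q] = 4 = [Q(√134, √110):Q], so Q(γ) = Q(√134, √110).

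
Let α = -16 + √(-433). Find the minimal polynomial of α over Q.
m_α(x) = x^2 + 32x + 689

From α + 16 = √(-433), squaring gives (α + 16)^2 = -433, i.e. α^2 + 32α + 256 = -433, so α^2 + 32α + 689 = 0. The discriminant of x^2 + 32x + 689 is (32)^2 - 4·(689) = 1024 - 2756 = -1732, and 4·(-433) is not a perfect square in Q since -433 is squarefree and ≠ 1. Hence x^2 + 32x + 689 is irreducible over Q and is the minimal polynomial of α.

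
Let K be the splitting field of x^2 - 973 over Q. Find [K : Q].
[K : Q] = 2

f(x) = x^2 - 973 factors as (x - √973)(x + √973). The splitting field is K = Q(√973). Since 973 is squarefree and > 1, it is not a perfect square, so x^2 - 973 is irreducible over Q and [Q(√973) : Q] = 2. Hence [K : Q] = 2.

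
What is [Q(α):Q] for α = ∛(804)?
[Q(α):Q] = 3

The minimal polynomial of α is x^3 - 804, irreducible over Q since 804 is not a perfect cube (so x^3 - 804 has no rational root). Hence [Q(α):Q] = deg(m_α) = 3.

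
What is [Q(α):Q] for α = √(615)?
[Q(α):Q] = 2

[Q(α):Q] equals the degree of the minimal polynomial of α. Here α^2 = 615 and x^2 - 615 is irreducible (d = 615 is squarefree, ≠ 1, hence not a square), so deg(m_α) = 2. Thus [Q(α):Q] = 2.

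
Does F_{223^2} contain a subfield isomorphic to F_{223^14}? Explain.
No: F_{223^14} is not a subfield of F_{223^2}

F_{p^m} embeds in F_{p^n} iff m | n. Here 14 ∤ 2 (since 2 = 0·14 + 2 with remainder 2 ≠ 0), so F_{223^14} is not a subfield of F_{223^2}. Equivalently: if it were, the tower law would give 14 = [F_{223^14}:F_223] dividing [F_{223^2}:F_223] = 2, contradiction.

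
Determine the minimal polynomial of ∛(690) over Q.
m_α(x) = x^3 - 690

α satisfies α^3 = 690, so x^3 - 690 annihilates α. By the rational root test, a rational root p/q (in lowest terms) of x^3 - 690 would satisfy p^3 = 690 q^3, forcing q = 1 and p^3 = 690; but 690 is not a perfect cube, contradiction. A monic cubic over Q with no rational root is irreducible (any nontrivial factorization would include a linear factor). Hence x^3 - 690 is the minimal polynomial of α, and in particular [Q(α):Q] = 3.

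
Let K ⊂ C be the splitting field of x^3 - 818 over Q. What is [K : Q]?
[K : Q] = 6

The roots of x^3 - 818 are ∛818, ω∛818, ω^2∛818 where ω = e^(2πi/3) is a primitive cube root of unity, so K = Q(∛818, ω). Now [Q(∛818):Q] = 3 (since 818 is not a perfect cube, x^3 - 818 is irreducible) and [Q(ω):Q] = 2. Both 2 and 3 divide [K:Q], and [K:Q] ≤ 3·2 = 6, so [K:Q] = 6. (Equivalently: Q(∛818) ⊂ R but ω ∉ R, so [K : Q(∛818)] = 2.)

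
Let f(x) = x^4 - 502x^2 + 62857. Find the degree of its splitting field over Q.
[K : Q] = 4

Solving the quadratic in x^2: x^2 = (502 ± √(502^2 - 4·62857))/2 = (502 ± √576)/2 = (502 ± 24)/2, giving x^2 = 239 or x^2 = 263. So f(x) = (x^2 - 239)(x^2 - 263) and the roots of f are ±√239, ±√263. Hence the splitting field is K = Q(√239, √263). Since 239 and 263 are distinct squarefree integers > 1, their product 62857 is not a perfect square, so √263 ∉ Q(√239). By the tower law [K:Q] = [Q(√239,√263):Q(√239)] · [Q(√239):Q] = 2 · 2 = 4.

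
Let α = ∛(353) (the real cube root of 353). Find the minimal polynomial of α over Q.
m_α(x) = x^3 - 353

α satisfies α^3 = 353, so x^3 - 353 annihilates α. By the rational root test, a rational root p/q (in lowest terms) of x^3 - 353 would satisfy p^3 = 353 q^3, forcing q = 1 and p^3 = 353; but 353 is not a perfect cube, contradiction. A monic cubic over Q with no rational root is irreducible (any nontrivial factorization would include a linear factor). Hence x^3 - 353 is the minimal polynomial of α, and in particular [Q(α):Q] = 3.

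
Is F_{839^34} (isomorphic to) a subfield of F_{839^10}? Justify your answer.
No: F_{839^34} is not a subfield of F_{839^10}

F_{p^m} embeds in F_{p^n} iff m | n. Here 34 ∤ 10 (since 10 = 0·34 + 10 with remainder 10 ≠ 0), so F_{839^34} is not a subfield of F_{839^10}. Equivalently: if it were, the tower law would give 34 = [F_{839^34}:F_839] dividing [F_{839^10}:F_839] = 10, contradiction.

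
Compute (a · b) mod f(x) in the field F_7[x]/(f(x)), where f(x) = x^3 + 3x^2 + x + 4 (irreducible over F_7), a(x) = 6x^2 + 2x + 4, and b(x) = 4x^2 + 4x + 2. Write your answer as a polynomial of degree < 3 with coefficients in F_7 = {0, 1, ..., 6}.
a · b ≡ 6x^2 + 6x (mod f(x))

Multiply in F_7[x]: a(x)·b(x) = (6x^2 + 2x + 4)·(4x^2 + 4x + 2) = 3x^4 + 4x^3 + x^2 + 6x + 1. This has degree ≥ 3, so divide by f(x) over F_7: 3x^4 + 4x^3 + x^2 + 6x + 1 = (3x + 2)·(x^3 + 3x^2 + x + 4) + (6x^2 + 6x). Hence a·b ≡ 6x^2 + 6x (mod f). (F_7[x]/(f) is a field with 7^3 = 343 elements since f is irreducible of degree 3.)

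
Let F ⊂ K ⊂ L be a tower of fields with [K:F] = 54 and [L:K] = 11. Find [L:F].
[L:F] = 594

The tower law says that for any tower of field extensions F ⊂ K ⊂ L with finite degrees, [L:F] = [L:K] · [K:F]. Here this gives [L:F] = 11 · 54 = 594.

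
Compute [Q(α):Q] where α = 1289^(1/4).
[Q(α):Q] = 4

α is a root of x^4 - 1289. By Eisenstein's criterion at the prime p = 1289 (which divides the constant term 1289 but p^2 = 1661521 does not, since 1289 is squarefree), x^4 - 1289 is irreducible over Q. Hence [Q(α):Q] = 4.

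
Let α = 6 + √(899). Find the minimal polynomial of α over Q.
m_α(x) = x^2 - 12x - 863

From α - 6 = √(899), squaring gives (α - 6)^2 = 899, i.e. α^2 - 12α + 36 = 899, so α^2 - 12α - 863 = 0. The discriminant of x^2 - 12x - 863 is (-12)^2 - 4·(-863) = 144 + 3452 = 3596, and 4·(899) is not a perfect square in Q since 899 is squarefree and ≠ 1. Hence x^2 - 12x - 863 is irreducible over Q and is the minimal polynomial of α.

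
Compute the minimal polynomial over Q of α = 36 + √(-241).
m_α(x) = x^2 - 72x + 1537

From α - 36 = √(-241), squaring gives (α - 36)^2 = -241, i.e. α^2 - 72α + 1296 = -241, so α^2 - 72α + 1537 = 0. The discriminant of x^2 - 72x + 1537 is (-72)^2 - 4·(1537) = 5184 - 6148 = -964, and 4·(-241) is not a perfect square in Q since -241 is squarefree and ≠ 1. Hence x^2 - 72x + 1537 is irreducible over Q and is the minimal polynomial of α.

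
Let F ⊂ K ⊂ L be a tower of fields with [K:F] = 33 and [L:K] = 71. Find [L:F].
[L:F] = 2343

The tower law says that for any tower of field extensions F ⊂ K ⊂ L with finite degrees, [L:F] = [L:K] · [K:F]. Here this gives [L:F] = 71 · 33 = 2343.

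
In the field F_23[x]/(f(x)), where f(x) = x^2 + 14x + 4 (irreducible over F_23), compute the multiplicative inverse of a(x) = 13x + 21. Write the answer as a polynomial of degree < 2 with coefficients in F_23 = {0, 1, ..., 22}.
a(x)^(-1) ≡ 19x (mod f(x))

Since f is irreducible over F_23, F_23[x]/(f) is a field and a(x) ≠ 0 has an inverse. Apply the extended Euclidean algorithm to f(x) and a(x) in F_23[x]: f(x) = (16x)·a(x) + (4). The last nonzero remainder is the constant 4 = gcd(f, a) in F_23. Back-substituting through the division chain expresses 4 = s(x)·a(x) + t(x)·f(x) with s(x) ≡ 7x (mod f), so (7x)·a(x) ≡ 4 (mod f). Multiplying by 4^(-1) ≡ 6 in F_23 gives a(x)^(-1) ≡ 6·(7x) ≡ 19x (mod f). Check: (13x + 21)·(19x) = 17x^2 + 8x ≡ 1 (mod x^2 + 14x + 4).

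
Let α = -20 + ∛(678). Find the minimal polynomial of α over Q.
m_α(x) = x^3 + 60x^2 + 1200x + 7322

Set β = α + 20 = ∛(678), so β^3 = 678. Then (α + 20)^3 - 678 = 0, i.e. α is a root of g(x) = (x + 20)^3 - 678 = x^3 + 60x^2 + 1200x + 7322. Since g(x) = h(x + 20) where h(x) = x^3 - 678, and h is irreducible over Q (because 678 is not a perfect cube, so h has no rational root, and a monic cubic with no rational root is irreducible), g is also irreducible (irreducibility is preserved under the substitution x → x + 20). Hence m_α(x) = x^3 + 60x^2 + 1200x + 7322.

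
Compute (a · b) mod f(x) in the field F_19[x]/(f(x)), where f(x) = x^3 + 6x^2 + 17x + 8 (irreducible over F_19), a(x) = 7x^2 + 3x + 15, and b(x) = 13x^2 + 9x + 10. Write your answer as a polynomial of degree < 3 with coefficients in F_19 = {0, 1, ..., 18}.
a · b ≡ 3x^2 + 12x + 16 (mod f(x))

Multiply in F_19[x]: a(x)·b(x) = (7x^2 + 3x + 15)·(13x^2 + 9x + 10) = 15x^4 + 7x^3 + 7x^2 + 13x + 17. This has degree ≥ 3, so divide by f(x) over F_19: 15x^4 + 7x^3 + 7x^2 + 13x + 17 = (15x + 12)·(x^3 + 6x^2 + 17x + 8) + (3x^2 + 12x + 16). Hence a·b ≡ 3x^2 + 12x + 16 (mod f). (F_19[x]/(f) is a field with 19^3 = 6859 elements since f is irreducible of degree 3.)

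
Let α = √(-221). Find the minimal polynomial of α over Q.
m_α(x) = x^2 + 221

α satisfies α^2 + 221 = 0, so x^2 + 221 annihilates α. Since d = -221 is squarefree and ≠ 1, it is not a perfect square in Q, so x^2 + 221 has no rational root and is therefore irreducible over Q (a degree-2 polynomial over a field is irreducible iff it has no root). Hence m_α(x) = x^2 + 221.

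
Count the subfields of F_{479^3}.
F_{479^3} has 2 subfields

The subfields of F_{p^n} are exactly the fields F_{p^d} for d | n (each is the fixed field of the unique index-d subgroup of Gal(F_{p^n}/F_p) ≅ Z/nZ). The divisors of n = 3 are {1, 3}, giving 2 subfields: F_{479^1}, F_{479^3}.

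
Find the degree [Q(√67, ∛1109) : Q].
[Q(√67, ∛1109) : Q] = 6

Let L = Q(√67, ∛1109). Since Q(√67) ⊂ L and [Q(√67):Q] = 2, the tower law gives 2 | [L:Q]. Likewise Q(∛1109) ⊂ L with [Q(∛1109):Q] = 3 (because 1109 is not a perfect cube), so 3 | [L:Q]. As gcd(2,3) = 1, [L:Q] is divisible by 6. Conversely L is generated over Q by √67 and ∛1109, so [L:Q] ≤ 2·3 = 6. Therefore [Q(√67, ∛1109) : Q] = 6.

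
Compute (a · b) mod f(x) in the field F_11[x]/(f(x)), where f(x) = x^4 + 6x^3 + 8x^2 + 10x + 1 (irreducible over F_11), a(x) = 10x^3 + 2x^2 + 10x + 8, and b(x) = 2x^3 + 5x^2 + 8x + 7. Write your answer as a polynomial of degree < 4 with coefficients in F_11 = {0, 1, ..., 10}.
a · b ≡ 10x^3 + 8x^2 + 7x + 7 (mod f(x))

Multiply in F_11[x]: a(x)·b(x) = (10x^3 + 2x^2 + 10x + 8)·(2x^3 + 5x^2 + 8x + 7) = 9x^6 + 10x^5 + 9x^3 + 2x^2 + 2x + 1. This has degree ≥ 4, so divide by f(x) over F_11: 9x^6 + 10x^5 + 9x^3 + 2x^2 + 2x + 1 = (9x^2 + 5)·(x^4 + 6x^3 + 8x^2 + 10x + 1) + (10x^3 + 8x^2 + 7x + 7). Hence a·b ≡ 10x^3 + 8x^2 + 7x + 7 (mod f). (F_11[x]/(f) is a field with 11^4 = 14641 elements since f is irreducible of degree 4.)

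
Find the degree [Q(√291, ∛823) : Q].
[Q(√291, ∛823) : Q] = 6

Let L = Q(√291, ∛823). Since Q(√291) ⊂ L and [Q(√291):Q] = 2, the tower law gives 2 | [L:Q]. Likewise Q(∛823) ⊂ L with [Q(∛823):Q] = 3 (because 823 is not a perfect cube), so 3 | [L:Q]. As gcd(2,3) = 1, [L:Q] is divisible by 6. Conversely L is generated over Q by √291 and ∛823, so [L:Q] ≤ 2·3 = 6. Therefore [Q(√291, ∛823) : Q] = 6.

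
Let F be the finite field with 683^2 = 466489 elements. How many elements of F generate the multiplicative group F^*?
There are φ(466488) = 129600 primitive elements

F_q^* is cyclic of order q - 1 = 466488. A cyclic group of order m has exactly φ(m) generators. Here m = 466488 = 2^3 · 3^2 · 11 · 19 · 31, so the number of primitive elements is φ(466488) = 129600.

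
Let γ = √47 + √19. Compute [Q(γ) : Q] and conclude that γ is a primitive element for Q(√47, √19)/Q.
[Q(γ) : Q] = 4 (equivalently, Q(γ) = Q(√47, √19))

Obviously Q(γ) ⊆ Q(√47, √19), and [Q(√47, √19):Q] = 4 (since 47, 19 are distinct squarefree integers > 1 with 893 not a perfect square). To show equality we compute the minimal polynomial of γ. From γ = √47 + √19: γ^2 = 47 + 2√(893) + 19 = 66 + 2√(893), so γ^2 - 66 = 2√(893); squaring, (γ^2 - 66)^2 = 4·893, i.e. γ^4 - 132γ^2 + 4356 - 3572 = 0, i.e. γ^4 - 132γ^2 + 784 = 0. So γ is a root of x^4 - 132x^2 + 784. This polynomial is irreducible over Q: it has no rational root (each ±√47 ± √19 is irrational), and any factorization into two quadratics over Q would force √(893) ∈ Q (pairing opposite roots) or √47, √19 ∈ Q (other pairings), all impossible. Hence [Q(γ):Q] = 4 = [Q(√47, √19):Q], so Q(γ) = Q(√47, √19).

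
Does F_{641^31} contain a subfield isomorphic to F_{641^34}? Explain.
No: F_{641^34} is not a subfield of F_{641^31}

F_{p^m} embeds in F_{p^n} iff m | n. Here 34 ∤ 31 (since 31 = 0·34 + 31 with remainder 31 ≠ 0), so F_{641^34} is not a subfield of F_{641^31}. Equivalently: if it were, the tower law would give 34 = [F_{641^34}:F_641] dividing [F_{641^31}:F_641] = 31, contradiction.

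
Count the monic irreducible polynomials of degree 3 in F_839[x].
There are 196862960 monic irreducible polynomials of degree 3 over F_839

Each element of F_{839^3} that lies in no proper subfield is a root of exactly one monic irreducible of degree 3 over F_839, and each such polynomial has 3 distinct roots in F_{839^3}. By Möbius inversion the count is N_839(3) = (1/3) Σ_{d|3} μ(3/d) · 839^d = (1/3)(μ(3)·839^1 + μ(1)·839^3) = 590588880/3 = 196862960.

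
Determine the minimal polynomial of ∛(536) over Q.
m_α(x) = x^3 - 536

α satisfies α^3 = 536, so x^3 - 536 annihilates α. By the rational root test, a rational root p/q (in lowest terms) of x^3 - 536 would satisfy p^3 = 536 q^3, forcing q = 1 and p^3 = 536; but 536 is not a perfect cube, contradiction. A monic cubic over Q with no rational root is irreducible (any nontrivial factorization would include a linear factor). Hence x^3 - 536 is the minimal polynomial of α, and in particular [Q(α):Q] = 3.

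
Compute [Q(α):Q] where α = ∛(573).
[Q(α):Q] = 3

The minimal polynomial of α is x^3 - 573, irreducible over Q since 573 is not a perfect cube (so x^3 - 573 has no rational root). Hence [Q(α):Q] = deg(m_α) = 3.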